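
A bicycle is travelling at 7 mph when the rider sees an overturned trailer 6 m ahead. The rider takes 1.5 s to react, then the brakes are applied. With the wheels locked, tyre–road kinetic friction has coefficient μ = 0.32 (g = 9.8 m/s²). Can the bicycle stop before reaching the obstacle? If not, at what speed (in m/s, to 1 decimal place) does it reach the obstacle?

No — it strikes the obstacle at 1.3 m/s

7 mph × 0.44704 = 3.1293 m/s.
a = μg = 0.32 × 9.8 = 3.136 m/s².
Reaction distance = 3.1293 × 1.5 = 4.694 m.
Braking distance needed to stop: v²/(2a) = 9.793 / 6.272 = 1.561 m, so total needed = 4.694 + 1.561 = 6.255 m > 6 m — it cannot stop.
Distance remaining when braking begins: 6 − 4.694 = 1.306 m.
v² = v₀² − 2a·d = 9.793 − 2 × 3.136 × 1.306 = 1.602 m²/s².
v = √1.602 = 1.266 m/s.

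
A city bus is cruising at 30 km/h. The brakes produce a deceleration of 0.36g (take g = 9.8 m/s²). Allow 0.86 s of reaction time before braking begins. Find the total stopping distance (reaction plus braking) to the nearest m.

Total stopping distance ≈ 17 m

30 km/h ÷ 3.6 = 8.3333 m/s.
a = 0.36 × 9.8 = 3.528 m/s².
Reaction distance = v·t_r = 8.3333 × 0.86 = 7.167 m.
Braking distance = v²/(2a) = 8.3333² / (2 × 3.528) = 69.444 / 7.056 = 9.842 m.
Total = 7.167 + 9.842 = 17.009 m.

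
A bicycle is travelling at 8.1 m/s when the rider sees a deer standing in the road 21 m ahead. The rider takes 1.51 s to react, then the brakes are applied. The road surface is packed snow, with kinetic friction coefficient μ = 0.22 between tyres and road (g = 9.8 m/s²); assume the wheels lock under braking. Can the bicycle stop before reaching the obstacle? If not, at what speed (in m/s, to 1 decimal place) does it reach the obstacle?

a = μg = 0.22 × 9.8 = 2.156 m/s².
Reaction distance = 8.1000 × 1.51 = 12.231 m.
Braking distance needed to stop: v²/(2a) = 65.610 / 4.312 = 15.216 m, so total needed = 12.231 + 15.216 = 27.447 m > 21 m — it cannot stop.
Distance remaining when braking begins: 21 − 12.231 = 8.769 m.
v² = v₀² − 2a·d = 65.610 − 2 × 2.156 × 8.769 = 27.798 m²/s².
v = √27.798 = 5.272 m/s.

No — it strikes the obstacle at 5.3 m/s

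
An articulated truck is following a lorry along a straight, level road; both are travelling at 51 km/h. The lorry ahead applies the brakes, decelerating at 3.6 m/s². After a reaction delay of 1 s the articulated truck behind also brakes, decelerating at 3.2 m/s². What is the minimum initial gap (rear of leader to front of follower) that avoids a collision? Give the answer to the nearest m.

Minimum gap ≈ 18 m

51 km/h ÷ 3.6 = 14.1667 m/s.
Leader travels v²/(2a_L) = 200.695 / 7.200 = 27.874 m before stopping.
Follower covers v·t_r = 14.1667 × 1 = 14.167 m while reacting, then v²/(2a_F) = 200.695 / 6.400 = 31.359 m while braking, for a total of 14.167 + 31.359 = 45.526 m.
Since a_F ≤ a_L and the follower starts braking later, the follower is never slower than the leader, so the closest approach is when both have stopped.
Minimum gap = 45.526 − 27.874 = 17.652 m.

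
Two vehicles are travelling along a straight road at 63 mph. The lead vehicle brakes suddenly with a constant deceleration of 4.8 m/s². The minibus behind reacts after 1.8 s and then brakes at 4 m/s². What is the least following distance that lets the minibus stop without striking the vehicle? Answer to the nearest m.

Minimum gap ≈ 67 m

63 mph × 0.44704 = 28.1635 m/s.
Leader travels v²/(2a_L) = 793.183 / 9.600 = 82.623 m before stopping.
Follower covers v·t_r = 28.1635 × 1.8 = 50.694 m while reacting, then v²/(2a_F) = 793.183 / 8.000 = 99.148 m while braking, for a total of 50.694 + 99.148 = 149.842 m.
Since a_F ≤ a_L and the follower starts braking later, the follower is never slower than the leader, so the closest approach is when both have stopped.
Minimum gap = 149.842 − 82.623 = 67.219 m.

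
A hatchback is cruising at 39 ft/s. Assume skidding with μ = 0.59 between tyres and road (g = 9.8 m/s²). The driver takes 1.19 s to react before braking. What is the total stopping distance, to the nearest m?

39 ft/s × 0.3048 = 11.8872 m/s.
a = μg = 0.59 × 9.8 = 5.782 m/s².
Reaction distance = v·t_r = 11.8872 × 1.19 = 14.146 m.
Braking distance = v²/(2a) = 11.8872² / (2 × 5.782) = 141.306 / 11.564 = 12.219 m.
Total = 14.146 + 12.219 = 26.365 m.

Total stopping distance ≈ 26 m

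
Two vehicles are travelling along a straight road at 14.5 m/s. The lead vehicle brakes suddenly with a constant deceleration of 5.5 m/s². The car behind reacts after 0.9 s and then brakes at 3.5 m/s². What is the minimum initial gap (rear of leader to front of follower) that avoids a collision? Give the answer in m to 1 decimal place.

Leader travels v²/(2a_L) = 210.250 / 11.000 = 19.114 m before stopping.
Follower covers v·t_r = 14.5000 × 0.9 = 13.050 m while reacting, then v²/(2a_F) = 210.250 / 7.000 = 30.036 m while braking, for a total of 13.050 + 30.036 = 43.086 m.
Since a_F ≤ a_L and the follower starts braking later, the follower is never slower than the leader, so the closest approach is when both have stopped.
Minimum gap = 43.086 − 19.114 = 23.972 m.

Minimum gap ≈ 24.0 m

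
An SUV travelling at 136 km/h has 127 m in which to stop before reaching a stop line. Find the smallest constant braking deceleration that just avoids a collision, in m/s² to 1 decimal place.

136 km/h ÷ 3.6 = 37.7778 m/s.
v² = 2a·d ⇒ a = v²/(2d) = 37.7778² / (2 × 127.000) = 1427.162 / 254.000 = 5.6187 m/s².

Required deceleration ≈ 5.6 m/s²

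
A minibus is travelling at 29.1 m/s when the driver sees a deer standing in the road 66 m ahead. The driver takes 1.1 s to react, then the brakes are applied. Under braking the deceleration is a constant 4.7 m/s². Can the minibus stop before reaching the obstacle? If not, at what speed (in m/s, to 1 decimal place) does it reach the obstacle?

No — it strikes the obstacle at 23.0 m/s

Reaction distance = 29.1000 × 1.1 = 32.010 m.
Braking distance needed to stop: v²/(2a) = 846.810 / 9.400 = 90.086 m, so total needed = 32.010 + 90.086 = 122.096 m > 66 m — it cannot stop.
Distance remaining when braking begins: 66 − 32.010 = 33.990 m.
v² = v₀² − 2a·d = 846.810 − 2 × 4.700 × 33.990 = 527.304 m²/s².
v = √527.304 = 22.963 m/s.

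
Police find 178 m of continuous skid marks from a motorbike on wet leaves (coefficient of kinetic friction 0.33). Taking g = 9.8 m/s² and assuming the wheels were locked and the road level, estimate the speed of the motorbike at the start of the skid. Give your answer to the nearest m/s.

Initial speed ≈ 34 m/s

Deceleration a = μg = 0.33 × 9.8 = 3.234 m/s².
v = √(2a·d) = √(2 × 3.234 × 178) = √1151.304 = 33.9309 m/s.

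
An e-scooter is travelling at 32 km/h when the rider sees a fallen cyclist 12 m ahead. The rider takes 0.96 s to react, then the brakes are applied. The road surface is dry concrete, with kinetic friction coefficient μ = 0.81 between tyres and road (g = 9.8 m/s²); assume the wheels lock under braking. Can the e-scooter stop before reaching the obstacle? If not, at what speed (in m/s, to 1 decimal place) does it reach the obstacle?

No — it strikes the obstacle at 4.9 m/s

32 km/h ÷ 3.6 = 8.8889 m/s.
a = μg = 0.81 × 9.8 = 7.938 m/s².
Reaction distance = 8.8889 × 0.96 = 8.533 m.
Braking distance needed to stop: v²/(2a) = 79.013 / 15.876 = 4.977 m, so total needed = 8.533 + 4.977 = 13.510 m > 12 m — it cannot stop.
Distance remaining when braking begins: 12 − 8.533 = 3.467 m.
v² = v₀² − 2a·d = 79.013 − 2 × 7.938 × 3.467 = 23.971 m²/s².
v = √23.971 = 4.896 m/s.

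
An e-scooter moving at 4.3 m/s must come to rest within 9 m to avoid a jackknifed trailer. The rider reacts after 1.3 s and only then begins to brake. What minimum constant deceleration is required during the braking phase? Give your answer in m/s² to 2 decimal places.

Distance covered during reaction = 4.3000 × 1.3 = 5.590 m.
Distance available for braking: 9 − 5.590 = 3.410 m.
v² = 2a·d ⇒ a = v²/(2d) = 4.3000² / (2 × 3.410) = 18.490 / 6.820 = 2.7111 m/s².

Required deceleration ≈ 2.71 m/s²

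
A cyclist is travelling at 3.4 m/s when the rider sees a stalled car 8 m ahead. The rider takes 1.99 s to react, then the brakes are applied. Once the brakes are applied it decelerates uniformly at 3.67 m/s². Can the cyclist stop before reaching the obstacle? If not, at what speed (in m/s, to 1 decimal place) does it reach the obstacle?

Reaction distance = 3.4000 × 1.99 = 6.766 m.
Braking distance needed to stop: v²/(2a) = 11.560 / 7.340 = 1.575 m, so total needed = 6.766 + 1.575 = 8.341 m > 8 m — it cannot stop.
Distance remaining when braking begins: 8 − 6.766 = 1.234 m.
v² = v₀² − 2a·d = 11.560 − 2 × 3.670 × 1.234 = 2.502 m²/s².
v = √2.502 = 1.582 m/s.

No — it strikes the obstacle at 1.6 m/s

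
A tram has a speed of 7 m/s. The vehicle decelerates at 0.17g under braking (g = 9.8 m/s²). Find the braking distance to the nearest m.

Braking distance ≈ 15 m

a = 0.17 × 9.8 = 1.666 m/s².
Braking distance = v²/(2a) = 7.0000² / (2 × 1.666) = 49.000 / 3.332 = 14.706 m.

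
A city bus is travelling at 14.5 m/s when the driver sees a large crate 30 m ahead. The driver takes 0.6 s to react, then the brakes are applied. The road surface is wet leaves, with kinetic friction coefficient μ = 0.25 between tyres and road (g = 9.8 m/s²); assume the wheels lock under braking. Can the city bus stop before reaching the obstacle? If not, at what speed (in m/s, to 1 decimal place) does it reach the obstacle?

a = μg = 0.25 × 9.8 = 2.450 m/s².
Reaction distance = 14.5000 × 0.6 = 8.700 m.
Braking distance needed to stop: v²/(2a) = 210.250 / 4.900 = 42.908 m, so total needed = 8.700 + 42.908 = 51.608 m > 30 m — it cannot stop.
Distance remaining when braking begins: 30 − 8.700 = 21.300 m.
v² = v₀² − 2a·d = 210.250 − 2 × 2.450 × 21.300 = 105.880 m²/s².
v = √105.880 = 10.290 m/s.

No — it strikes the obstacle at 10.3 m/s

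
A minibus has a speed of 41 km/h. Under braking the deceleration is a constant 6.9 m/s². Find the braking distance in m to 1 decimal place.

Braking distance ≈ 9.4 m

41 km/h ÷ 3.6 = 11.3889 m/s.
Braking distance = v²/(2a) = 11.3889² / (2 × 6.900) = 129.707 / 13.800 = 9.399 m.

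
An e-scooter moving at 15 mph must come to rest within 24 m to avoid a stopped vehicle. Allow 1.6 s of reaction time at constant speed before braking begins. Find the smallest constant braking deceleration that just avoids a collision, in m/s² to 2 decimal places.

15 mph × 0.44704 = 6.7056 m/s.
Distance covered during reaction = 6.7056 × 1.6 = 10.729 m.
Distance available for braking: 24 − 10.729 = 13.271 m.
v² = 2a·d ⇒ a = v²/(2d) = 6.7056² / (2 × 13.271) = 44.965 / 26.542 = 1.6941 m/s².

Required deceleration ≈ 1.69 m/s²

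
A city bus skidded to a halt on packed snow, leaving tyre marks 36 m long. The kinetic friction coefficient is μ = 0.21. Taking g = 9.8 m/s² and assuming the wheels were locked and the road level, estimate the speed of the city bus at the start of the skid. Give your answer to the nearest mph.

Deceleration a = μg = 0.21 × 9.8 = 2.058 m/s².
v = √(2a·d) = √(2 × 2.058 × 36) = √148.176 = 12.1728 m/s.
= 12.1728 ÷ 0.44704 = 27.230 mph.

Initial speed ≈ 27 mph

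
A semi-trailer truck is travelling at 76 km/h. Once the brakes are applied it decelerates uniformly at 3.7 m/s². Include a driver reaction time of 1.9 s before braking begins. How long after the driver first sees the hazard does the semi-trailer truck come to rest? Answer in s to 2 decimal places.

76 km/h ÷ 3.6 = 21.1111 m/s.
Braking time = v/a = 21.1111 / 3.700 = 5.706 s.
Total = 1.9 + 5.706 = 7.606 s.

Total time ≈ 7.61 s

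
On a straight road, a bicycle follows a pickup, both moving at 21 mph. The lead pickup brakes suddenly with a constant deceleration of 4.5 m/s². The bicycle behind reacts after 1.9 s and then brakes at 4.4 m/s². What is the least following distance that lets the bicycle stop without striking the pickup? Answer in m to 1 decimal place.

21 mph × 0.44704 = 9.3878 m/s.
Leader travels v²/(2a_L) = 88.131 / 9.000 = 9.792 m before stopping.
Follower covers v·t_r = 9.3878 × 1.9 = 17.837 m while reacting, then v²/(2a_F) = 88.131 / 8.800 = 10.015 m while braking, for a total of 17.837 + 10.015 = 27.852 m.
Since a_F ≤ a_L and the follower starts braking later, the follower is never slower than the leader, so the closest approach is when both have stopped.
Minimum gap = 27.852 − 9.792 = 18.060 m.

Minimum gap ≈ 18.1 m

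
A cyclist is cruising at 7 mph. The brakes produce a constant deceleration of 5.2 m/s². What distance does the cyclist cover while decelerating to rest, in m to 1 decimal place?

7 mph × 0.44704 = 3.1293 m/s.
Braking distance = v²/(2a) = 3.1293² / (2 × 5.200) = 9.793 / 10.400 = 0.942 m.

Braking distance ≈ 0.9 m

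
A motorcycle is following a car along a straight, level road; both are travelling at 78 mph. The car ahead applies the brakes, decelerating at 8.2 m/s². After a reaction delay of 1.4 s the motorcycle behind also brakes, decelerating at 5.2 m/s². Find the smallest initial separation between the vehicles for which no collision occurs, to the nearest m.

Minimum gap ≈ 92 m

78 mph × 0.44704 = 34.8691 m/s.
Leader travels v²/(2a_L) = 1215.854 / 16.400 = 74.137 m before stopping.
Follower covers v·t_r = 34.8691 × 1.4 = 48.817 m while reacting, then v²/(2a_F) = 1215.854 / 10.400 = 116.909 m while braking, for a total of 48.817 + 116.909 = 165.726 m.
Since a_F ≤ a_L and the follower starts braking later, the follower is never slower than the leader, so the closest approach is when both have stopped.
Minimum gap = 165.726 − 74.137 = 91.589 m.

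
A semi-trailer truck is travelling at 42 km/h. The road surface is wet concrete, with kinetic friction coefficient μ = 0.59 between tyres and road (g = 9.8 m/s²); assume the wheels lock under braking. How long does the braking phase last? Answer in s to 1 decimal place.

42 km/h ÷ 3.6 = 11.6667 m/s.
a = μg = 0.59 × 9.8 = 5.782 m/s².
Braking time = v/a = 11.6667 / 5.782 = 2.018 s.

Braking time ≈ 2.0 s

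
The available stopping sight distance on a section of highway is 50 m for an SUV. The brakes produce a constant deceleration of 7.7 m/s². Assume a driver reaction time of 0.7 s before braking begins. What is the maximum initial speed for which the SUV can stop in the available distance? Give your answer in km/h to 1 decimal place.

Maximum speed ≈ 82.4 km/h

Stopping distance: v·t_r + v²/(2a) = 50 with t_r = 0.7 s and a = 7.700 m/s².
So v² + 10.780 v − 770.00 = 0.
Positive root: v = −a·t_r + √((a·t_r)² + 2a·d) = −5.390 + √(29.052 + 770.00) = 22.8775 m/s.
22.8775 m/s × 3.6 = 82.359 km/h.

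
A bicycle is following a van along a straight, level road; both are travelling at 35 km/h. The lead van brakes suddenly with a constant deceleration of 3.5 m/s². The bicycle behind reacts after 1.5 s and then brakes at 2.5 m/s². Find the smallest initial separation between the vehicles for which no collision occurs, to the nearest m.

Minimum gap ≈ 20 m

35 km/h ÷ 3.6 = 9.7222 m/s.
Leader travels v²/(2a_L) = 94.521 / 7.000 = 13.503 m before stopping.
Follower covers v·t_r = 9.7222 × 1.5 = 14.583 m while reacting, then v²/(2a_F) = 94.521 / 5.000 = 18.904 m while braking, for a total of 14.583 + 18.904 = 33.487 m.
Since a_F ≤ a_L and the follower starts braking later, the follower is never slower than the leader, so the closest approach is when both have stopped.
Minimum gap = 33.487 − 13.503 = 19.984 m.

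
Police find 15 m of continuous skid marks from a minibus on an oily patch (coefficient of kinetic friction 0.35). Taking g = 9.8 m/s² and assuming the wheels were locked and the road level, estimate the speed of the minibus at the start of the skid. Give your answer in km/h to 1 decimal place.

Deceleration a = μg = 0.35 × 9.8 = 3.430 m/s².
v = √(2a·d) = √(2 × 3.430 × 15) = √102.900 = 10.1440 m/s.
= 10.1440 × 3.6 = 36.518 km/h.

Initial speed ≈ 36.5 km/h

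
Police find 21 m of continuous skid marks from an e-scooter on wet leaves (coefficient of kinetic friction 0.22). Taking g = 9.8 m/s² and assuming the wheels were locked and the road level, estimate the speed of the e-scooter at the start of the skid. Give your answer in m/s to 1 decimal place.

Deceleration a = μg = 0.22 × 9.8 = 2.156 m/s².
v = √(2a·d) = √(2 × 2.156 × 21) = √90.552 = 9.5159 m/s.

Initial speed ≈ 9.5 m/s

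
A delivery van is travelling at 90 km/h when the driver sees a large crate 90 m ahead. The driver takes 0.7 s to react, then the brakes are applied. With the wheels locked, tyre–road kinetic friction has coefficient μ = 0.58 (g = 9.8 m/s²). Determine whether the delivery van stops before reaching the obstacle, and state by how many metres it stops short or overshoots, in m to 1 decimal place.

Yes — it stops 17.5 m short of the obstacle

90 km/h ÷ 3.6 = 25.0000 m/s.
a = μg = 0.58 × 9.8 = 5.684 m/s².
Reaction distance = 25.0000 × 0.7 = 17.500 m.
Braking distance = v²/(2a) = 625.000 / 11.368 = 54.979 m.
Total stopping distance = 17.500 + 54.979 = 72.479 m, vs 90 m available — it stops with 90 − 72.479 = 17.521 m to spare.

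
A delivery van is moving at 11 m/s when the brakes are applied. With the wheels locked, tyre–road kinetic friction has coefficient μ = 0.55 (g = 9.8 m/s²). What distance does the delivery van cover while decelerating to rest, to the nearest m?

Braking distance ≈ 11 m

a = μg = 0.55 × 9.8 = 5.390 m/s².
Braking distance = v²/(2a) = 11.0000² / (2 × 5.390) = 121.000 / 10.780 = 11.224 m.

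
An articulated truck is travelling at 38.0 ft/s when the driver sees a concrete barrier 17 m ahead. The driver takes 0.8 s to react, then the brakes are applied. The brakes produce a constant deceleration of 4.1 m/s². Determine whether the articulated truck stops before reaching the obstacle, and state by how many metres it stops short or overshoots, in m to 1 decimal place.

No — it overshoots by 8.6 m

38 ft/s × 0.3048 = 11.5824 m/s.
Reaction distance = 11.5824 × 0.8 = 9.266 m.
Braking distance = v²/(2a) = 134.152 / 8.200 = 16.360 m.
Total stopping distance = 9.266 + 16.360 = 25.626 m, vs 17 m available — it cannot stop in time and overshoots by 25.626 − 17 = 8.626 m.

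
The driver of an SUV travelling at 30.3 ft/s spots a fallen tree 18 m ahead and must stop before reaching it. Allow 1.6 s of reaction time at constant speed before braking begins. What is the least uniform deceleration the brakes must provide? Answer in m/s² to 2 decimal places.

30.3 ft/s × 0.3048 = 9.2354 m/s.
Distance covered during reaction = 9.2354 × 1.6 = 14.777 m.
Distance available for braking: 18 − 14.777 = 3.223 m.
v² = 2a·d ⇒ a = v²/(2d) = 9.2354² / (2 × 3.223) = 85.293 / 6.446 = 13.2319 m/s².

Required deceleration ≈ 13.23 m/s²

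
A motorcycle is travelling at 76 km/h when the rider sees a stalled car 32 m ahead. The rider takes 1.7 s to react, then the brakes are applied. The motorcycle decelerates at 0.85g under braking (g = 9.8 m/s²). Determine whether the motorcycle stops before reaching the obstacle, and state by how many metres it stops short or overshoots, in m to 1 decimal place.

No — it overshoots by 30.6 m

76 km/h ÷ 3.6 = 21.1111 m/s.
a = 0.85 × 9.8 = 8.330 m/s².
Reaction distance = 21.1111 × 1.7 = 35.889 m.
Braking distance = v²/(2a) = 445.679 / 16.660 = 26.751 m.
Total stopping distance = 35.889 + 26.751 = 62.640 m, vs 32 m available — it cannot stop in time and overshoots by 62.640 − 32 = 30.640 m.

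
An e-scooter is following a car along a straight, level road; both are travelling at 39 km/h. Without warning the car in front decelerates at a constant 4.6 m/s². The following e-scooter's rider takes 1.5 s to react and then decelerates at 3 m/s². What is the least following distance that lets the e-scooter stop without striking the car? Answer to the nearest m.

39 km/h ÷ 3.6 = 10.8333 m/s.
Leader travels v²/(2a_L) = 117.360 / 9.200 = 12.757 m before stopping.
Follower covers v·t_r = 10.8333 × 1.5 = 16.250 m while reacting, then v²/(2a_F) = 117.360 / 6.000 = 19.560 m while braking, for a total of 16.250 + 19.560 = 35.810 m.
Since a_F ≤ a_L and the follower starts braking later, the follower is never slower than the leader, so the closest approach is when both have stopped.
Minimum gap = 35.810 − 12.757 = 23.053 m.

Minimum gap ≈ 23 m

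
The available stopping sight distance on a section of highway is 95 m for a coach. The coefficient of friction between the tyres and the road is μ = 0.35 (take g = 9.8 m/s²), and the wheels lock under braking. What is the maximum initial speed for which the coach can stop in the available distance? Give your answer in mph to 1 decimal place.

Maximum speed ≈ 57.1 mph

a = μg = 0.35 × 9.8 = 3.430 m/s².
v²/(2a) = d ⇒ v = √(2 × 3.430 × 95) = √651.70 = 25.5284 m/s.
25.5284 m/s ÷ 0.44704 = 57.105 mph.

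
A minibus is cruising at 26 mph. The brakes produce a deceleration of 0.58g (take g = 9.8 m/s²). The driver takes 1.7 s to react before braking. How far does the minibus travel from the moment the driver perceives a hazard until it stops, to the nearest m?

Total stopping distance ≈ 32 m

26 mph × 0.44704 = 11.6230 m/s.
a = 0.58 × 9.8 = 5.684 m/s².
Reaction distance = v·t_r = 11.6230 × 1.7 = 19.759 m.
Braking distance = v²/(2a) = 11.6230² / (2 × 5.684) = 135.094 / 11.368 = 11.884 m.
Total = 19.759 + 11.884 = 31.643 m.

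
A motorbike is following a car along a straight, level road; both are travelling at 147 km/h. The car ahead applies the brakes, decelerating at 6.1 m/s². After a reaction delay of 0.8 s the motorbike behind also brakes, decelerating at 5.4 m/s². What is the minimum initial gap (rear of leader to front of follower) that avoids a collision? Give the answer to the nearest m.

Minimum gap ≈ 50 m

147 km/h ÷ 3.6 = 40.8333 m/s.
Leader travels v²/(2a_L) = 1667.358 / 12.200 = 136.669 m before stopping.
Follower covers v·t_r = 40.8333 × 0.8 = 32.667 m while reacting, then v²/(2a_F) = 1667.358 / 10.800 = 154.385 m while braking, for a total of 32.667 + 154.385 = 187.052 m.
Since a_F ≤ a_L and the follower starts braking later, the follower is never slower than the leader, so the closest approach is when both have stopped.
Minimum gap = 187.052 − 136.669 = 50.383 m.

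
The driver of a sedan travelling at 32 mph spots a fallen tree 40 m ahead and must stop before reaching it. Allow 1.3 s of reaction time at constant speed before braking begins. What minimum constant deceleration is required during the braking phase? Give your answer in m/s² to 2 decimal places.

32 mph × 0.44704 = 14.3053 m/s.
Distance covered during reaction = 14.3053 × 1.3 = 18.597 m.
Distance available for braking: 40 − 18.597 = 21.403 m.
v² = 2a·d ⇒ a = v²/(2d) = 14.3053² / (2 × 21.403) = 204.642 / 42.806 = 4.7807 m/s².

Required deceleration ≈ 4.78 m/s²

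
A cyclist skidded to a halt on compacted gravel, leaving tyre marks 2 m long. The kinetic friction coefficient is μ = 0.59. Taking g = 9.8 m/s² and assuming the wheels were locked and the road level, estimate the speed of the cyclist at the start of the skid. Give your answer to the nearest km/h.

Deceleration a = μg = 0.59 × 9.8 = 5.782 m/s².
v = √(2a·d) = √(2 × 5.782 × 2) = √23.128 = 4.8092 m/s.
= 4.8092 × 3.6 = 17.313 km/h.

Initial speed ≈ 17 km/h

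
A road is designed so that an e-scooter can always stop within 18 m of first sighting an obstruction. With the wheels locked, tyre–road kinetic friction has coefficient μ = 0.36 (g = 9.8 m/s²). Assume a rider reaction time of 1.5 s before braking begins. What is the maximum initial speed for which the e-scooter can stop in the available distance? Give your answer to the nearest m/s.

a = μg = 0.36 × 9.8 = 3.528 m/s².
Stopping distance: v·t_r + v²/(2a) = 18 with t_r = 1.5 s and a = 3.528 m/s².
So v² + 10.584 v − 127.01 = 0.
Positive root: v = −a·t_r + √((a·t_r)² + 2a·d) = −5.292 + √(28.005 + 127.01) = 7.1585 m/s.

Maximum speed ≈ 7 m/s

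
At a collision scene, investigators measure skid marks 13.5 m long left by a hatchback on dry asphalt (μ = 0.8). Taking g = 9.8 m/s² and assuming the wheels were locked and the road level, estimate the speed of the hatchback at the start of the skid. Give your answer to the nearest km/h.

Initial speed ≈ 52 km/h

Deceleration a = μg = 0.8 × 9.8 = 7.840 m/s².
v = √(2a·d) = √(2 × 7.840 × 13.5) = √211.680 = 14.5492 m/s.
= 14.5492 × 3.6 = 52.377 km/h.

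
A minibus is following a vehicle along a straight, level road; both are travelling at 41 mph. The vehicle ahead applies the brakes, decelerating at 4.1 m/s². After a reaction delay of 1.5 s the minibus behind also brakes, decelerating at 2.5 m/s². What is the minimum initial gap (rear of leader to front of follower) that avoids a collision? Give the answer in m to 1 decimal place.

41 mph × 0.44704 = 18.3286 m/s.
Leader travels v²/(2a_L) = 335.938 / 8.200 = 40.968 m before stopping.
Follower covers v·t_r = 18.3286 × 1.5 = 27.493 m while reacting, then v²/(2a_F) = 335.938 / 5.000 = 67.188 m while braking, for a total of 27.493 + 67.188 = 94.681 m.
Since a_F ≤ a_L and the follower starts braking later, the follower is never slower than the leader, so the closest approach is when both have stopped.
Minimum gap = 94.681 − 40.968 = 53.713 m.

Minimum gap ≈ 53.7 m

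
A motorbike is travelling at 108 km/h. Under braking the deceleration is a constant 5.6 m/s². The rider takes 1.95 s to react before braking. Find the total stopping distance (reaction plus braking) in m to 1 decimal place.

Total stopping distance ≈ 138.9 m

108 km/h ÷ 3.6 = 30.0000 m/s.
Reaction distance = v·t_r = 30.0000 × 1.95 = 58.500 m.
Braking distance = v²/(2a) = 30.0000² / (2 × 5.600) = 900.000 / 11.200 = 80.357 m.
Total = 58.500 + 80.357 = 138.857 m.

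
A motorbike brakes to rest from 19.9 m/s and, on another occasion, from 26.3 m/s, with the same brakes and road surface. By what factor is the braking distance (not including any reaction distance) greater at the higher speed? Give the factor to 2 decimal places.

Braking distance d = v²/(2a), so with a fixed, d ∝ v².
Factor = (26.3/19.9)² = 1.3216² = 1.7466.

Factor ≈ 1.75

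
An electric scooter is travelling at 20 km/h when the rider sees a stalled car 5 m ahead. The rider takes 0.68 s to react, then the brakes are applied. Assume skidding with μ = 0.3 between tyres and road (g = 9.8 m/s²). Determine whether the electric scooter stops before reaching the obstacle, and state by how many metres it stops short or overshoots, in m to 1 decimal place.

20 km/h ÷ 3.6 = 5.5556 m/s.
a = μg = 0.3 × 9.8 = 2.940 m/s².
Reaction distance = 5.5556 × 0.68 = 3.778 m.
Braking distance = v²/(2a) = 30.865 / 5.880 = 5.249 m.
Total stopping distance = 3.778 + 5.249 = 9.027 m, vs 5 m available — it cannot stop in time and overshoots by 9.027 − 5 = 4.027 m.

No — it overshoots by 4.0 m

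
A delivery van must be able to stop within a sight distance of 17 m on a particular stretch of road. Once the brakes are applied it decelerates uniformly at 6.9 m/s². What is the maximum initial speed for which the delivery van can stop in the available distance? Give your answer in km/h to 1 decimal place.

v²/(2a) = d ⇒ v = √(2 × 6.900 × 17) = √234.60 = 15.3167 m/s.
15.3167 m/s × 3.6 = 55.140 km/h.

Maximum speed ≈ 55.1 km/h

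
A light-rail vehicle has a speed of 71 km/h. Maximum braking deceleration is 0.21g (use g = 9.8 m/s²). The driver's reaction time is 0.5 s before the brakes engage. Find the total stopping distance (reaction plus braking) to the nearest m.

71 km/h ÷ 3.6 = 19.7222 m/s.
a = 0.21 × 9.8 = 2.058 m/s².
Reaction distance = v·t_r = 19.7222 × 0.5 = 9.861 m.
Braking distance = v²/(2a) = 19.7222² / (2 × 2.058) = 388.965 / 4.116 = 94.501 m.
Total = 9.861 + 94.501 = 104.362 m.

Total stopping distance ≈ 104 m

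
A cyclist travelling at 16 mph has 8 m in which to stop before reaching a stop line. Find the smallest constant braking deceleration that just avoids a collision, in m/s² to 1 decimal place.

16 mph × 0.44704 = 7.1526 m/s.
v² = 2a·d ⇒ a = v²/(2d) = 7.1526² / (2 × 8.000) = 51.160 / 16.000 = 3.1975 m/s².

Required deceleration ≈ 3.2 m/s²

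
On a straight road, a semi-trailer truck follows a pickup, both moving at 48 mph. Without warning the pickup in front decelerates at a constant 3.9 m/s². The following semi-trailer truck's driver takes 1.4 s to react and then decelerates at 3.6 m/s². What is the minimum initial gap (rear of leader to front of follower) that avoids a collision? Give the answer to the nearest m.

Minimum gap ≈ 35 m

48 mph × 0.44704 = 21.4579 m/s.
Leader travels v²/(2a_L) = 460.441 / 7.800 = 59.031 m before stopping.
Follower covers v·t_r = 21.4579 × 1.4 = 30.041 m while reacting, then v²/(2a_F) = 460.441 / 7.200 = 63.950 m while braking, for a total of 30.041 + 63.950 = 93.991 m.
Since a_F ≤ a_L and the follower starts braking later, the follower is never slower than the leader, so the closest approach is when both have stopped.
Minimum gap = 93.991 − 59.031 = 34.960 m.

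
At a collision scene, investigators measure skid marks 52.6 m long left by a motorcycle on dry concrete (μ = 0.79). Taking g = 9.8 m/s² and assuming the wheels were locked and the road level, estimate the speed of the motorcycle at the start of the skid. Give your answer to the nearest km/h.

Initial speed ≈ 103 km/h

Deceleration a = μg = 0.79 × 9.8 = 7.742 m/s².
v = √(2a·d) = √(2 × 7.742 × 52.6) = √814.458 = 28.5387 m/s.
= 28.5387 × 3.6 = 102.739 km/h.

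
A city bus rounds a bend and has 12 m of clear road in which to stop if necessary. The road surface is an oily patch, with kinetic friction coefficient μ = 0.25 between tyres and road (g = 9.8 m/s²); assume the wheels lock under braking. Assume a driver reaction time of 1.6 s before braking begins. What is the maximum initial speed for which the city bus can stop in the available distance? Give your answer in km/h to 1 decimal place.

a = μg = 0.25 × 9.8 = 2.450 m/s².
Stopping distance: v·t_r + v²/(2a) = 12 with t_r = 1.6 s and a = 2.450 m/s².
So v² + 7.840 v − 58.80 = 0.
Positive root: v = −a·t_r + √((a·t_r)² + 2a·d) = −3.920 + √(15.366 + 58.80) = 4.6920 m/s.
4.6920 m/s × 3.6 = 16.891 km/h.

Maximum speed ≈ 16.9 km/h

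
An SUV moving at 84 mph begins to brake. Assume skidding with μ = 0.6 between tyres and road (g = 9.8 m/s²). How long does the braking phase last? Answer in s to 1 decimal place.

84 mph × 0.44704 = 37.5514 m/s.
a = μg = 0.6 × 9.8 = 5.880 m/s².
Braking time = v/a = 37.5514 / 5.880 = 6.386 s.

Braking time ≈ 6.4 s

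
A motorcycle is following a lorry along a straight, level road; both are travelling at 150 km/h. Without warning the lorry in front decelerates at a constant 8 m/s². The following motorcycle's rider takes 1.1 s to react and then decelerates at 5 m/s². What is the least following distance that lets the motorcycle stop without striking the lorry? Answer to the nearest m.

150 km/h ÷ 3.6 = 41.6667 m/s.
Leader travels v²/(2a_L) = 1736.114 / 16.000 = 108.507 m before stopping.
Follower covers v·t_r = 41.6667 × 1.1 = 45.833 m while reacting, then v²/(2a_F) = 1736.114 / 10.000 = 173.611 m while braking, for a total of 45.833 + 173.611 = 219.444 m.
Since a_F ≤ a_L and the follower starts braking later, the follower is never slower than the leader, so the closest approach is when both have stopped.
Minimum gap = 219.444 − 108.507 = 110.937 m.

Minimum gap ≈ 111 m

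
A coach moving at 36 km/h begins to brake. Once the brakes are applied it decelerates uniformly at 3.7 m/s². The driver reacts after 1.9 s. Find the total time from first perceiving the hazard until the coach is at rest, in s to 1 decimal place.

36 km/h ÷ 3.6 = 10.0000 m/s.
Braking time = v/a = 10.0000 / 3.700 = 2.703 s.
Total = 1.9 + 2.703 = 4.603 s.

Total time ≈ 4.6 s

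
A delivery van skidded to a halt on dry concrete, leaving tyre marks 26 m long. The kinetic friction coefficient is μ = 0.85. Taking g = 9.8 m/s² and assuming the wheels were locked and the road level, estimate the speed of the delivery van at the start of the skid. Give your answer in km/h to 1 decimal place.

Initial speed ≈ 74.9 km/h

Deceleration a = μg = 0.85 × 9.8 = 8.330 m/s².
v = √(2a·d) = √(2 × 8.330 × 26) = √433.160 = 20.8125 m/s.
= 20.8125 × 3.6 = 74.925 km/h.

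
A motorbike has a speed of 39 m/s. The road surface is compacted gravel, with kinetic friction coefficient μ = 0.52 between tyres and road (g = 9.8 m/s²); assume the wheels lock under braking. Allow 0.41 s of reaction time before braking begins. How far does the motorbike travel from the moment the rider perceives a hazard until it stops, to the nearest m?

Total stopping distance ≈ 165 m

a = μg = 0.52 × 9.8 = 5.096 m/s².
Reaction distance = v·t_r = 39.0000 × 0.41 = 15.990 m.
Braking distance = v²/(2a) = 39.0000² / (2 × 5.096) = 1521.000 / 10.192 = 149.235 m.
Total = 15.990 + 149.235 = 165.225 m.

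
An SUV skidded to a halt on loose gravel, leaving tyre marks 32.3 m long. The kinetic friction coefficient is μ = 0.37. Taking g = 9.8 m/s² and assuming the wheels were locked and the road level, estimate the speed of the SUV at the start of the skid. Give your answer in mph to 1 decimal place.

Deceleration a = μg = 0.37 × 9.8 = 3.626 m/s².
v = √(2a·d) = √(2 × 3.626 × 32.3) = √234.240 = 15.3049 m/s.
= 15.3049 ÷ 0.44704 = 34.236 mph.

Initial speed ≈ 34.2 mph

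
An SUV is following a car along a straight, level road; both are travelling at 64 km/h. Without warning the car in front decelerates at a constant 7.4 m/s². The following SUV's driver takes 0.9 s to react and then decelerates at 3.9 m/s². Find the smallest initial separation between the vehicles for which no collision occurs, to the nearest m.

Minimum gap ≈ 35 m

64 km/h ÷ 3.6 = 17.7778 m/s.
Leader travels v²/(2a_L) = 316.050 / 14.800 = 21.355 m before stopping.
Follower covers v·t_r = 17.7778 × 0.9 = 16.000 m while reacting, then v²/(2a_F) = 316.050 / 7.800 = 40.519 m while braking, for a total of 16.000 + 40.519 = 56.519 m.
Since a_F ≤ a_L and the follower starts braking later, the follower is never slower than the leader, so the closest approach is when both have stopped.
Minimum gap = 56.519 − 21.355 = 35.164 m.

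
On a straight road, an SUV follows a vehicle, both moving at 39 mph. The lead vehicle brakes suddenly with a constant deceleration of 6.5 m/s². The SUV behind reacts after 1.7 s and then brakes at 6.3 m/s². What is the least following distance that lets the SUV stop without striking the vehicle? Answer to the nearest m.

39 mph × 0.44704 = 17.4346 m/s.
Leader travels v²/(2a_L) = 303.965 / 13.000 = 23.382 m before stopping.
Follower covers v·t_r = 17.4346 × 1.7 = 29.639 m while reacting, then v²/(2a_F) = 303.965 / 12.600 = 24.124 m while braking, for a total of 29.639 + 24.124 = 53.763 m.
Since a_F ≤ a_L and the follower starts braking later, the follower is never slower than the leader, so the closest approach is when both have stopped.
Minimum gap = 53.763 − 23.382 = 30.381 m.

Minimum gap ≈ 30 m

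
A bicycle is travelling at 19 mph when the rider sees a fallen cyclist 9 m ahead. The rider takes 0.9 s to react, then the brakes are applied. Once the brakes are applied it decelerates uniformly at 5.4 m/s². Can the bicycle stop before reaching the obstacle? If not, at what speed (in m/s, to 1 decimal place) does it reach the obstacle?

19 mph × 0.44704 = 8.4938 m/s.
Reaction distance = 8.4938 × 0.9 = 7.644 m.
Braking distance needed to stop: v²/(2a) = 72.145 / 10.800 = 6.680 m, so total needed = 7.644 + 6.680 = 14.324 m > 9 m — it cannot stop.
Distance remaining when braking begins: 9 − 7.644 = 1.356 m.
v² = v₀² − 2a·d = 72.145 − 2 × 5.400 × 1.356 = 57.500 m²/s².
v = √57.500 = 7.583 m/s.

No — it strikes the obstacle at 7.6 m/s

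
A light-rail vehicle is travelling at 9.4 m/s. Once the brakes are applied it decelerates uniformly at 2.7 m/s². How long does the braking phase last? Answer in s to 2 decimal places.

Braking time = v/a = 9.4000 / 2.700 = 3.481 s.

Braking time ≈ 3.48 s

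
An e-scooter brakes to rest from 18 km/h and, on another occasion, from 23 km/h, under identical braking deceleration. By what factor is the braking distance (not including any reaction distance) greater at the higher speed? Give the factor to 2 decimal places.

Factor ≈ 1.63

Braking distance d = v²/(2a), so with a fixed, d ∝ v².
Factor = (23/18)² = 1.2778² = 1.6328.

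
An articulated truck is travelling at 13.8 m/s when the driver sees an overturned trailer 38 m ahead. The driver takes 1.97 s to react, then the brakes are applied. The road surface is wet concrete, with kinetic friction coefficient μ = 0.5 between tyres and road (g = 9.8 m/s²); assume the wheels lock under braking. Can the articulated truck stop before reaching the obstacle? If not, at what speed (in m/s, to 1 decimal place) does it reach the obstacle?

No — it strikes the obstacle at 9.2 m/s

a = μg = 0.5 × 9.8 = 4.900 m/s².
Reaction distance = 13.8000 × 1.97 = 27.186 m.
Braking distance needed to stop: v²/(2a) = 190.440 / 9.800 = 19.433 m, so total needed = 27.186 + 19.433 = 46.619 m > 38 m — it cannot stop.
Distance remaining when braking begins: 38 − 27.186 = 10.814 m.
v² = v₀² − 2a·d = 190.440 − 2 × 4.900 × 10.814 = 84.463 m²/s².
v = √84.463 = 9.190 m/s.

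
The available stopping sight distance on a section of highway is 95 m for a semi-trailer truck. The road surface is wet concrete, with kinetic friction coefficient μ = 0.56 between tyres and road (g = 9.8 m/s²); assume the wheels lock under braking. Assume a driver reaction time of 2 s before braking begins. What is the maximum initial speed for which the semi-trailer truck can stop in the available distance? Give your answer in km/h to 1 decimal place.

a = μg = 0.56 × 9.8 = 5.488 m/s².
Stopping distance: v·t_r + v²/(2a) = 95 with t_r = 2 s and a = 5.488 m/s².
So v² + 21.952 v − 1042.72 = 0.
Positive root: v = −a·t_r + √((a·t_r)² + 2a·d) = −10.976 + √(120.473 + 1042.72) = 23.1296 m/s.
23.1296 m/s × 3.6 = 83.267 km/h.

Maximum speed ≈ 83.3 km/h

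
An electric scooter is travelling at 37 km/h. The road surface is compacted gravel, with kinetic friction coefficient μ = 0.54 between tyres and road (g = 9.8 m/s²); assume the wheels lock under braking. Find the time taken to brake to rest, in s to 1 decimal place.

37 km/h ÷ 3.6 = 10.2778 m/s.
a = μg = 0.54 × 9.8 = 5.292 m/s².
Braking time = v/a = 10.2778 / 5.292 = 1.942 s.

Braking time ≈ 1.9 s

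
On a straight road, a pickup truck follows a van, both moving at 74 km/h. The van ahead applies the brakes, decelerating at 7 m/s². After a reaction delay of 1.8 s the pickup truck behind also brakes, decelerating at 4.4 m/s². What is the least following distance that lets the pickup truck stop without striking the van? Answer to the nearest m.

74 km/h ÷ 3.6 = 20.5556 m/s.
Leader travels v²/(2a_L) = 422.533 / 14.000 = 30.181 m before stopping.
Follower covers v·t_r = 20.5556 × 1.8 = 37.000 m while reacting, then v²/(2a_F) = 422.533 / 8.800 = 48.015 m while braking, for a total of 37.000 + 48.015 = 85.015 m.
Since a_F ≤ a_L and the follower starts braking later, the follower is never slower than the leader, so the closest approach is when both have stopped.
Minimum gap = 85.015 − 30.181 = 54.834 m.

Minimum gap ≈ 55 m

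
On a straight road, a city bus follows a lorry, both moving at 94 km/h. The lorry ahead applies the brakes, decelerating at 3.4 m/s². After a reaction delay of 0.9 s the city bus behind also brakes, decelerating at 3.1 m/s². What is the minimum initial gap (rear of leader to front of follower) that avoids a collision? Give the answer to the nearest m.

94 km/h ÷ 3.6 = 26.1111 m/s.
Leader travels v²/(2a_L) = 681.790 / 6.800 = 100.263 m before stopping.
Follower covers v·t_r = 26.1111 × 0.9 = 23.500 m while reacting, then v²/(2a_F) = 681.790 / 6.200 = 109.966 m while braking, for a total of 23.500 + 109.966 = 133.466 m.
Since a_F ≤ a_L and the follower starts braking later, the follower is never slower than the leader, so the closest approach is when both have stopped.
Minimum gap = 133.466 − 100.263 = 33.203 m.

Minimum gap ≈ 33 m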